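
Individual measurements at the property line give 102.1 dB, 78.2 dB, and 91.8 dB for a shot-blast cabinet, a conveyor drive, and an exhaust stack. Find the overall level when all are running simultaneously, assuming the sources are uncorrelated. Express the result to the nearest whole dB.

Incoherent sources combine by intensity addition: L_total = 10·log₁₀(Σ 10^(L_i/10)).
Σ 10^(L/10) = 10^(102.1/10) + 10^(78.2/10) + 10^(91.8/10) = 1.780e+10.
L_total = 10·log₁₀(1.780e+10) = 102.50 dB.

103 dB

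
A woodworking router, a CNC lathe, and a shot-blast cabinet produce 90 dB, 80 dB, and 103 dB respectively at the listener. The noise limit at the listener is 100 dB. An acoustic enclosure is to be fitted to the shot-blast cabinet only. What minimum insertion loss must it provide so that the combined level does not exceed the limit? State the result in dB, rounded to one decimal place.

3.5 dB

Fixed contribution from the other sources: Σ 10^(L/10) = 10^(90/10) + 10^(80/10) = 1.100e+09 (90.41 dB).
The limit corresponds to 10^(100/10) = 1.000e+10; subtracting the fixed part leaves 8.900e+09 for the shot-blast cabinet, i.e. 99.49 dB.
So the shot-blast cabinet must be reduced from 103 to 99.49 dB: IL = 3.51 dB.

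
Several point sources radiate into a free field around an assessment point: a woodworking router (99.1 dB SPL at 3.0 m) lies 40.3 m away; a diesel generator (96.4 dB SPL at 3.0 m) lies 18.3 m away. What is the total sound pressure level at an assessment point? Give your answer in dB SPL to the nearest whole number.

First find each source's level at the receiver (point-source: −20·log₁₀(r/r_ref)), then combine on an intensity basis.
woodworking router: 99.1 − 20·log₁₀(40.3/3.0) = 99.1 − 22.56 = 76.54 dB SPL.
diesel generator: 96.4 − 20·log₁₀(18.3/3.0) = 96.4 − 15.71 = 80.69 dB SPL.
Σ 10^(L/10) = 1.624e+08 → L_total = 10·log₁₀(1.624e+08) = 82.10 dB SPL.

82 dB SPL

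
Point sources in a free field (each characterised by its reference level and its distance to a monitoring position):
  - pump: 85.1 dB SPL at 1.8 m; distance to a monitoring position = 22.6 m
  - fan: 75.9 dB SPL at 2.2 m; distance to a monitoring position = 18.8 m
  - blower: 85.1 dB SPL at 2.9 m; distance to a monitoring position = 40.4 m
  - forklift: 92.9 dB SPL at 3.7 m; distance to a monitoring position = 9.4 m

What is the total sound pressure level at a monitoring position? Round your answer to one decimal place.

First find each source's level at the receiver (point-source: −20·log₁₀(r/r_ref)), then combine on an intensity basis.
pump: 85.1 − 20·log₁₀(22.6/1.8) = 85.1 − 21.98 = 63.12 dB SPL.
fan: 75.9 − 20·log₁₀(18.8/2.2) = 75.9 − 18.63 = 57.27 dB SPL.
blower: 85.1 − 20·log₁₀(40.4/2.9) = 85.1 − 22.88 = 62.22 dB SPL.
forklift: 92.9 − 20·log₁₀(9.4/3.7) = 92.9 − 8.10 = 84.80 dB SPL.
Σ 10^(L/10) = 3.064e+08 → L_total = 10·log₁₀(3.064e+08) = 84.86 dB SPL.

84.9 dB SPL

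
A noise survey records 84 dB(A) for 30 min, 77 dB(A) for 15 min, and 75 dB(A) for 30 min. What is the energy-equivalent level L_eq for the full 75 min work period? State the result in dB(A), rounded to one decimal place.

80.9 dB(A)

L_eq = 10·log₁₀[(1/T)·Σ tᵢ·10^(Lᵢ/10)] with T = 75 min.
Σ tᵢ·10^(Lᵢ/10) = 30·10^(84/10) + 15·10^(77/10) + 30·10^(75/10) = 9.236e+09.
L_eq = 10·log₁₀(9.236e+09/75) = 80.90 dB(A).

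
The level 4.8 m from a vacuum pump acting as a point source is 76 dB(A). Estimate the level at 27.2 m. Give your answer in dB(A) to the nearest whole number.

For a point source, L₂ = L₁ − 20·log₁₀(r₂/r₁).
L₂ = 76 − 20·log₁₀(27.2/4.8) = 76 − 15.067 = 60.93 dB(A).

61 dB(A)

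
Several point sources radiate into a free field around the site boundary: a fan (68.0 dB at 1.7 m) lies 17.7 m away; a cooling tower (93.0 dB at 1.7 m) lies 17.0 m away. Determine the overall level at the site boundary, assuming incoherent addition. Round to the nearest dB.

73 dB

Apply inverse-square spreading to bring every level to the receiver, then sum 10^(L/10).
fan: 68.0 − 20·log₁₀(17.7/1.7) = 68.0 − 20.35 = 47.65 dB.
cooling tower: 93.0 − 20·log₁₀(17.0/1.7) = 93.0 − 20.00 = 73.00 dB.
Σ 10^(L/10) = 2.001e+07 → L_total = 10·log₁₀(2.001e+07) = 73.01 dB.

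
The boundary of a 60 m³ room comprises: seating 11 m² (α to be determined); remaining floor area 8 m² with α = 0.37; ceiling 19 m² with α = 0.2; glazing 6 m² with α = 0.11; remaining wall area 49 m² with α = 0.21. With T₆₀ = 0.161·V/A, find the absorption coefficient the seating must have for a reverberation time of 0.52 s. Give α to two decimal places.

Required total absorption A = 0.161·60/0.52 = 18.58 m².
Absorption from the other surfaces = 8·0.37 + 19·0.2 + 6·0.11 + 49·0.21 = 17.71 m², so the seating must supply 0.87 m² over 11 m².
α = 0.87/11 = 0.079.

0.08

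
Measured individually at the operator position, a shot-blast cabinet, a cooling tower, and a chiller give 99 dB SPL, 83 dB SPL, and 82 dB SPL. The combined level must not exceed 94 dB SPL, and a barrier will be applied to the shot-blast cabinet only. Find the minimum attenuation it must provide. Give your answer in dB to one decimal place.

Everything except the shot-blast cabinet sums to 10^(83/10) + 10^(82/10) = 3.580e+08 in linear terms, 85.54 dB SPL.
The limit corresponds to 10^(94/10) = 2.512e+09; subtracting the fixed part leaves 2.154e+09 for the shot-blast cabinet, i.e. 93.33 dB SPL.
Required insertion loss = 99 − 93.33 = 5.67 dB.

5.7 dB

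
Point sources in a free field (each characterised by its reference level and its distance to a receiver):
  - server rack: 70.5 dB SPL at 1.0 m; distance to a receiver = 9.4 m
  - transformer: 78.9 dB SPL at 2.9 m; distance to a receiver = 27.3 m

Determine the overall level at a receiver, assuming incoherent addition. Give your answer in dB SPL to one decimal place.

Apply inverse-square spreading to bring every level to the receiver, then sum 10^(L/10).
server rack: 70.5 − 20·log₁₀(9.4/1.0) = 70.5 − 19.46 = 51.04 dB SPL.
transformer: 78.9 − 20·log₁₀(27.3/2.9) = 78.9 − 19.48 = 59.42 dB SPL.
Σ 10^(L/10) = 1.003e+06 → L_total = 10·log₁₀(1.003e+06) = 60.01 dB SPL.

60.0 dB SPL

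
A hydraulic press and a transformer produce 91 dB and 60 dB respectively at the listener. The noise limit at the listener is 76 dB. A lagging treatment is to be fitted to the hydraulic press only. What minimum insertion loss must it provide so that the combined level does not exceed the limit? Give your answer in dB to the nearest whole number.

The untreated sources together contribute 10^(60/10) = 1.000e+06, i.e. 60.00 dB.
The limit corresponds to 10^(76/10) = 3.981e+07; subtracting the fixed part leaves 3.881e+07 for the hydraulic press, i.e. 75.89 dB.
So the hydraulic press must be reduced from 91 to 75.89 dB: IL = 15.11 dB.

15 dB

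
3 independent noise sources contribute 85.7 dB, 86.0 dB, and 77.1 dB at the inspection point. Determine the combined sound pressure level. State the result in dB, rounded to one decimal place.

Incoherent sources combine by intensity addition: L_total = 10·log₁₀(Σ 10^(L_i/10)).
Σ 10^(L/10) = 10^(85.7/10) + 10^(86.0/10) + 10^(77.1/10) = 8.209e+08.
L_total = 10·log₁₀(8.209e+08) = 89.14 dB.

89.1 dB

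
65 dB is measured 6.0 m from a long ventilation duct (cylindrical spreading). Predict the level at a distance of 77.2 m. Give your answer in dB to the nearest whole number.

Cylindrical spreading from a line source gives a 10·log₁₀(r₂/r₁) drop.
L₂ = 65 − 10·log₁₀(77.2/6.0) = 65 − 11.095 = 53.91 dB.

54 dB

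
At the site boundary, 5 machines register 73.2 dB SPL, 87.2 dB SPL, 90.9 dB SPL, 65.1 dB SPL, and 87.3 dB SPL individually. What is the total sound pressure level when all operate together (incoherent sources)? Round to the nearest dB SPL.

94 dB SPL

Incoherent sources combine by intensity addition: L_total = 10·log₁₀(Σ 10^(L_i/10)).
Σ 10^(L/10) = 10^(73.2/10) + 10^(87.2/10) + 10^(90.9/10) + 10^(65.1/10) + 10^(87.3/10) = 2.316e+09.
L_total = 10·log₁₀(2.316e+09) = 93.65 dB SPL.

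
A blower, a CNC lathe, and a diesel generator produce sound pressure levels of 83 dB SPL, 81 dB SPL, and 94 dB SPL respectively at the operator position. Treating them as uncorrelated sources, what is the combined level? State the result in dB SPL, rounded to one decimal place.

Incoherent sources combine by intensity addition: L_total = 10·log₁₀(Σ 10^(L_i/10)).
Σ 10^(L/10) = 10^(83/10) + 10^(81/10) + 10^(94/10) = 2.837e+09.
L_total = 10·log₁₀(2.837e+09) = 94.53 dB SPL.

94.5 dB SPL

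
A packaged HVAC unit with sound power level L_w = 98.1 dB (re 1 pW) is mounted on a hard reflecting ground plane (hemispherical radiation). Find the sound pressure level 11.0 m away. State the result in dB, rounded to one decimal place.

69.3 dB

Free-field hemispherical radiation: L_p = L_w − 10·log₁₀(2π·r²), r = 11.0 m.
2π·r² = 760.3 m², 10·log₁₀ of that is 28.810 dB.
L_p = 98.1 − 28.810 = 69.29 dB.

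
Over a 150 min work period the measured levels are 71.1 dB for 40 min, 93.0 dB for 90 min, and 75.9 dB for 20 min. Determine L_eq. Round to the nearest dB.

L_eq = 10·log₁₀[(1/T)·Σ tᵢ·10^(Lᵢ/10)] with T = 150 min.
Σ tᵢ·10^(Lᵢ/10) = 40·10^(71.1/10) + 90·10^(93.0/10) + 20·10^(75.9/10) = 1.809e+11.
L_eq = 10·log₁₀(1.809e+11/150) = 90.81 dB.

91 dB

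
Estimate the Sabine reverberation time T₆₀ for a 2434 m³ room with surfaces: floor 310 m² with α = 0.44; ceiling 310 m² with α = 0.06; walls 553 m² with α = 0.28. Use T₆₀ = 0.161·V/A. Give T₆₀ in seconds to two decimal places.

1.26 s

A = Σ Sᵢαᵢ = 310·0.44 + 310·0.06 + 553·0.28 = 309.84 m².
T₆₀ = 0.161·V/A = 0.161·2434/309.84 = 1.265 s.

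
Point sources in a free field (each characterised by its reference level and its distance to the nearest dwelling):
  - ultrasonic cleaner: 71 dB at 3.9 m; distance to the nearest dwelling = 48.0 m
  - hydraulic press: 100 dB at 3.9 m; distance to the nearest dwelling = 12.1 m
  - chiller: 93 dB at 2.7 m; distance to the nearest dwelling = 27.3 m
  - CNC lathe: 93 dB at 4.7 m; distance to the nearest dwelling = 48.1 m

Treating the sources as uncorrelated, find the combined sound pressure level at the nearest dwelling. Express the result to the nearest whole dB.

90 dB

Apply inverse-square spreading to bring every level to the receiver, then sum 10^(L/10).
ultrasonic cleaner: 71 − 20·log₁₀(48.0/3.9) = 71 − 21.80 = 49.20 dB.
hydraulic press: 100 − 20·log₁₀(12.1/3.9) = 100 − 9.83 = 90.17 dB.
chiller: 93 − 20·log₁₀(27.3/2.7) = 93 − 20.10 = 72.90 dB.
CNC lathe: 93 − 20·log₁₀(48.1/4.7) = 93 − 20.20 = 72.80 dB.
Σ 10^(L/10) = 1.078e+09 → L_total = 10·log₁₀(1.078e+09) = 90.32 dB.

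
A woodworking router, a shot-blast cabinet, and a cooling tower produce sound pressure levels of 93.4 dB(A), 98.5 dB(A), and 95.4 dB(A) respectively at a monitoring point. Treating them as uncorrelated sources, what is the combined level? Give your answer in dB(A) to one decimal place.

Incoherent sources combine by intensity addition: L_total = 10·log₁₀(Σ 10^(L_i/10)).
Σ 10^(L/10) = 10^(93.4/10) + 10^(98.5/10) + 10^(95.4/10) = 1.273e+10.
L_total = 10·log₁₀(1.273e+10) = 101.05 dB(A).

101.0 dB(A)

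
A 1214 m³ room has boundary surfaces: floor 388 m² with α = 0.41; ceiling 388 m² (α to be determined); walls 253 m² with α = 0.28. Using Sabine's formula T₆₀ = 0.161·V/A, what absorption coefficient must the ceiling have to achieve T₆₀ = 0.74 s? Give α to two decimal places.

Required total absorption A = 0.161·1214/0.74 = 264.13 m².
Absorption from the other surfaces = 388·0.41 + 253·0.28 = 229.92 m², so the ceiling must supply 34.21 m² over 388 m².
α = 34.21/388 = 0.088.

0.09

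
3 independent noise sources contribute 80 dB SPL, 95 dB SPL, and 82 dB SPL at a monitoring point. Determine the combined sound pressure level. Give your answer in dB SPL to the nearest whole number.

For uncorrelated sources the intensities add, so convert each level to linear form, sum, and take 10·log₁₀ of the total.
Σ 10^(L/10) = 10^(80/10) + 10^(95/10) + 10^(82/10) = 3.421e+09.
L_total = 10·log₁₀(3.421e+09) = 95.34 dB SPL.

95 dB SPL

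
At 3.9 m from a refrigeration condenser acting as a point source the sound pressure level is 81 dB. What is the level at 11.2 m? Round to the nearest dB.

72 dB

Point-source attenuation: ΔL = 20·log₁₀(r₂/r₁) = 20·log₁₀(11.2/3.9) = 9.163 dB.
L₂ = 81 − 20·log₁₀(11.2/3.9) = 81 − 9.163 = 71.84 dB.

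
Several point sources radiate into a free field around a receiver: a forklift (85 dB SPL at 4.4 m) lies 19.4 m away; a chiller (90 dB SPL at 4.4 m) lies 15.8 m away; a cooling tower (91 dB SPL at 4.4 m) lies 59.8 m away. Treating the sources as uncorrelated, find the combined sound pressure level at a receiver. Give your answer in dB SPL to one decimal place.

Apply inverse-square spreading to bring every level to the receiver, then sum 10^(L/10).
forklift: 85 − 20·log₁₀(19.4/4.4) = 85 − 12.89 = 72.11 dB SPL.
chiller: 90 − 20·log₁₀(15.8/4.4) = 90 − 11.10 = 78.90 dB SPL.
cooling tower: 91 − 20·log₁₀(59.8/4.4) = 91 − 22.66 = 68.34 dB SPL.
Σ 10^(L/10) = 1.006e+08 → L_total = 10·log₁₀(1.006e+08) = 80.03 dB SPL.

80.0 dB SPL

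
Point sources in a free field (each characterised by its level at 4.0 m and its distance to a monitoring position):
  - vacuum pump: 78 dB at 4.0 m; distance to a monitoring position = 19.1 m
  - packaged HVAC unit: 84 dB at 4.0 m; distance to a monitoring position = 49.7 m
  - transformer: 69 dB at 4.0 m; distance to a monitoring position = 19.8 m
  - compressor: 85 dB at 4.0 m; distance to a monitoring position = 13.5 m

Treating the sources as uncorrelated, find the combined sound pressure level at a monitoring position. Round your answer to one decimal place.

75.1 dB

First find each source's level at the receiver (point-source: −20·log₁₀(r/r_ref)), then combine on an intensity basis.
vacuum pump: 78 − 20·log₁₀(19.1/4.0) = 78 − 13.58 = 64.42 dB.
packaged HVAC unit: 84 − 20·log₁₀(49.7/4.0) = 84 − 21.89 = 62.11 dB.
transformer: 69 − 20·log₁₀(19.8/4.0) = 69 − 13.89 = 55.11 dB.
compressor: 85 − 20·log₁₀(13.5/4.0) = 85 − 10.57 = 74.43 dB.
Σ 10^(L/10) = 3.248e+07 → L_total = 10·log₁₀(3.248e+07) = 75.12 dB.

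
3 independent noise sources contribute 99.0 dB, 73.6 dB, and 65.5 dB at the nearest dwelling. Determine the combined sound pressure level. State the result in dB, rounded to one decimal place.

For uncorrelated sources the intensities add, so convert each level to linear form, sum, and take 10·log₁₀ of the total.
Σ 10^(L/10) = 10^(99.0/10) + 10^(73.6/10) + 10^(65.5/10) = 7.970e+09.
L_total = 10·log₁₀(7.970e+09) = 99.01 dB.

99.0 dB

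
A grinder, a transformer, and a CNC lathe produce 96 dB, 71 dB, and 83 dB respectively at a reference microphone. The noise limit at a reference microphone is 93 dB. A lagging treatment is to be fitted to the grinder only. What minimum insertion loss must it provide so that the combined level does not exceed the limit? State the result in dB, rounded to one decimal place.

The untreated sources together contribute 10^(71/10) + 10^(83/10) = 2.121e+08, i.e. 83.27 dB.
To meet 93 dB overall, the treated grinder may contribute at most 10^(93/10) − 2.121e+08 = 1.783e+09, i.e. 92.51 dB.
So the grinder must be reduced from 96 to 92.51 dB: IL = 3.49 dB.

3.5 dB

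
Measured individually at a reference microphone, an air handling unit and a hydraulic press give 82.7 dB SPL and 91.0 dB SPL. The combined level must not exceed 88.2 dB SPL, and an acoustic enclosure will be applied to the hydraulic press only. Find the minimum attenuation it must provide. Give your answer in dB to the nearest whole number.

4 dB

The untreated sources together contribute 10^(82.7/10) = 1.862e+08, i.e. 82.70 dB SPL.
The limit corresponds to 10^(88.2/10) = 6.607e+08; subtracting the fixed part leaves 4.745e+08 for the hydraulic press, i.e. 86.76 dB SPL.
Required insertion loss = 91.0 − 86.76 = 4.24 dB.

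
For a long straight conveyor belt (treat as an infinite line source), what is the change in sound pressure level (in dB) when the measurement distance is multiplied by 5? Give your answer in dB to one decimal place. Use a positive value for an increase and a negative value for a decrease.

With cylindrical spreading the level changes by −10·log₁₀(r₂/r₁).
ΔL = −10·log₁₀(5) = -6.99 dB.

-7.0 dB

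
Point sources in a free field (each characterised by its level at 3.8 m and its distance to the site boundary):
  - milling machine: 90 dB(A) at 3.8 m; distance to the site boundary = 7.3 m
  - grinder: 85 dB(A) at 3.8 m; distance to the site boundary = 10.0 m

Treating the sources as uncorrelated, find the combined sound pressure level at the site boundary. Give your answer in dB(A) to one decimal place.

First find each source's level at the receiver (point-source: −20·log₁₀(r/r_ref)), then combine on an intensity basis.
milling machine: 90 − 20·log₁₀(7.3/3.8) = 90 − 5.67 = 84.33 dB(A).
grinder: 85 − 20·log₁₀(10.0/3.8) = 85 − 8.40 = 76.60 dB(A).
Σ 10^(L/10) = 3.166e+08 → L_total = 10·log₁₀(3.166e+08) = 85.01 dB(A).

85.0 dB(A)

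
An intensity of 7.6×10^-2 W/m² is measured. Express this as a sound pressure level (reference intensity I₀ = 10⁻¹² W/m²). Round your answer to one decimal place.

108.8 dB

I/I₀ = 7.6×10^-2/10⁻¹² = 7.6×10^10, and L = 10·log₁₀(I/I₀).
L = 10·(0.8808 + 10) = 108.81 dB.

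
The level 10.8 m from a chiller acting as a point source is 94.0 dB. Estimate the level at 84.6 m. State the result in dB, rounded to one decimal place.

Point-source attenuation: ΔL = 20·log₁₀(r₂/r₁) = 20·log₁₀(84.6/10.8) = 17.879 dB.
L₂ = 94.0 − 20·log₁₀(84.6/10.8) = 94.0 − 17.879 = 76.12 dB.

76.1 dB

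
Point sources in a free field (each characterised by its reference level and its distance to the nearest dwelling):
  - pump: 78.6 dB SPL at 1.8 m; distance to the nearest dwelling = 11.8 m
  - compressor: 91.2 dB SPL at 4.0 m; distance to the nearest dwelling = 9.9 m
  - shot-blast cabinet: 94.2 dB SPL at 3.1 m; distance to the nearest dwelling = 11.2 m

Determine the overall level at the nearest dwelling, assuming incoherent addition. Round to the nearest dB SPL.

86 dB SPL

Apply inverse-square spreading to bring every level to the receiver, then sum 10^(L/10).
pump: 78.6 − 20·log₁₀(11.8/1.8) = 78.6 − 16.33 = 62.27 dB SPL.
compressor: 91.2 − 20·log₁₀(9.9/4.0) = 91.2 − 7.87 = 83.33 dB SPL.
shot-blast cabinet: 94.2 − 20·log₁₀(11.2/3.1) = 94.2 − 11.16 = 83.04 dB SPL.
Σ 10^(L/10) = 4.184e+08 → L_total = 10·log₁₀(4.184e+08) = 86.22 dB SPL.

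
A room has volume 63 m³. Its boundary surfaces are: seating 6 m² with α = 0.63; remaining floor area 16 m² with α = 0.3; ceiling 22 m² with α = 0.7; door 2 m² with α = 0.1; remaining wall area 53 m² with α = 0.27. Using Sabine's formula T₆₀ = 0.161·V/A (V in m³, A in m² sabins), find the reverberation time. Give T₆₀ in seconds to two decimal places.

0.26 s

Summing Sᵢαᵢ: 6·0.63 + 16·0.3 + 22·0.7 + 2·0.1 + 53·0.27 = 38.49 m².
T₆₀ = 0.161·V/A = 0.161·63/38.49 = 0.264 s.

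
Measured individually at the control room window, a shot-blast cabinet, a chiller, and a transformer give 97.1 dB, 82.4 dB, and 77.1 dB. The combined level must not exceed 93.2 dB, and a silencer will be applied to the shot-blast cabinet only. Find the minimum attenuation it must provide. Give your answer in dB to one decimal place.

4.4 dB

Fixed contribution from the other sources: Σ 10^(L/10) = 10^(82.4/10) + 10^(77.1/10) = 2.251e+08 (83.52 dB).
The limit corresponds to 10^(93.2/10) = 2.089e+09; subtracting the fixed part leaves 1.864e+09 for the shot-blast cabinet, i.e. 92.70 dB.
So the shot-blast cabinet must be reduced from 97.1 to 92.70 dB: IL = 4.40 dB.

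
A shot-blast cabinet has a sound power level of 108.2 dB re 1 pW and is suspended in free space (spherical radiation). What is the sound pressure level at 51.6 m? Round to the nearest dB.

63 dB

Free-field spherical radiation: L_p = L_w − 10·log₁₀(4π·r²), r = 51.6 m.
4π·r² = 3.346e+04 m², 10·log₁₀ of that is 45.245 dB.
L_p = 108.2 − 45.245 = 62.95 dB.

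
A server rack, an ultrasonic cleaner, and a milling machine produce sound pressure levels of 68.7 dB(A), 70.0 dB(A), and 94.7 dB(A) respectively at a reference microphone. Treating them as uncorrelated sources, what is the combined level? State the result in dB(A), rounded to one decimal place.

Incoherent sources combine by intensity addition: L_total = 10·log₁₀(Σ 10^(L_i/10)).
Σ 10^(L/10) = 10^(68.7/10) + 10^(70.0/10) + 10^(94.7/10) = 2.969e+09.
L_total = 10·log₁₀(2.969e+09) = 94.73 dB(A).

94.7 dB(A)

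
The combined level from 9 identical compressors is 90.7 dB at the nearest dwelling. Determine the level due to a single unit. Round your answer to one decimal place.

81.2 dB

For N identical incoherent sources L_total = L₁ + 10·log₁₀ N, so L₁ = 90.7 − 10·log₁₀(9) = 90.7 − 9.542.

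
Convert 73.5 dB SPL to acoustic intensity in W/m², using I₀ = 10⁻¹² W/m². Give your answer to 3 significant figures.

I = I₀·10^(L/10) = 10⁻¹² × 10^(73.5/10) = 10^(-4.650).

2.24e-05 W/m²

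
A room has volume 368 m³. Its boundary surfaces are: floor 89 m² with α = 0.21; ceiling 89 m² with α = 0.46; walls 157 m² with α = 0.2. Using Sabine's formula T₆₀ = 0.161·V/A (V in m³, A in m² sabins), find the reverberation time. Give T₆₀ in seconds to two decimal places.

Summing Sᵢαᵢ: 89·0.21 + 89·0.46 + 157·0.2 = 91.03 m².
T₆₀ = 0.161 × 368 / 91.03 = 0.651 s.

0.65 s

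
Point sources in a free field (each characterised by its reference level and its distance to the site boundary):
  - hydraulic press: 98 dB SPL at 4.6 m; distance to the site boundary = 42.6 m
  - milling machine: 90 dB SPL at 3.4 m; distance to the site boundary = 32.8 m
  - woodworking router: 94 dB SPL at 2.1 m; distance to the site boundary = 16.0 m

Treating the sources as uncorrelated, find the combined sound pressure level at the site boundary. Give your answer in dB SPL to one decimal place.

81.1 dB SPL

Apply inverse-square spreading to bring every level to the receiver, then sum 10^(L/10).
hydraulic press: 98 − 20·log₁₀(42.6/4.6) = 98 − 19.33 = 78.67 dB SPL.
milling machine: 90 − 20·log₁₀(32.8/3.4) = 90 − 19.69 = 70.31 dB SPL.
woodworking router: 94 − 20·log₁₀(16.0/2.1) = 94 − 17.64 = 76.36 dB SPL.
Σ 10^(L/10) = 1.276e+08 → L_total = 10·log₁₀(1.276e+08) = 81.06 dB SPL.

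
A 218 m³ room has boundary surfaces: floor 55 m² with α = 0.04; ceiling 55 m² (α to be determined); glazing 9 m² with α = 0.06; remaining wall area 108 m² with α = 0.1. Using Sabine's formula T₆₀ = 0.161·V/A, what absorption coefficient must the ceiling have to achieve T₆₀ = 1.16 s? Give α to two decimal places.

A = 0.161·V/T₆₀ = 0.161·218/1.16 = 30.26 m² sabins.
Absorption from the other surfaces = 55·0.04 + 9·0.06 + 108·0.1 = 13.54 m², so the ceiling must supply 16.72 m² over 55 m².
α = 16.72/55 = 0.304.

0.30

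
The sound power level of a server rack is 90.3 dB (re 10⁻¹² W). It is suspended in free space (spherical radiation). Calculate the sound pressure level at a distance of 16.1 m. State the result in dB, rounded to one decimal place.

55.2 dB

Free-field spherical radiation: L_p = L_w − 10·log₁₀(4π·r²), r = 16.1 m.
4π·r² = 3257 m², 10·log₁₀ of that is 35.129 dB.
L_p = 90.3 − 35.129 = 55.17 dB.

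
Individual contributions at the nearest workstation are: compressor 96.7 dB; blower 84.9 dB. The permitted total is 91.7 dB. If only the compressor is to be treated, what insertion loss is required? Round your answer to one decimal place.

6.0 dB

Everything except the compressor sums to 10^(84.9/10) = 3.090e+08 in linear terms, 84.90 dB.
To meet 91.7 dB overall, the treated compressor may contribute at most 10^(91.7/10) − 3.090e+08 = 1.170e+09, i.e. 90.68 dB.
So the compressor must be reduced from 96.7 to 90.68 dB: IL = 6.02 dB.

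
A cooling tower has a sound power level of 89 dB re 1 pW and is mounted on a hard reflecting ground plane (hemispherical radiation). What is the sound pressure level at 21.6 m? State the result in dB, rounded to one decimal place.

Free-field hemispherical radiation: L_p = L_w − 10·log₁₀(2π·r²), r = 21.6 m.
2π·r² = 2931 m², 10·log₁₀ of that is 34.671 dB.
L_p = 89 − 34.671 = 54.33 dB.

54.3 dB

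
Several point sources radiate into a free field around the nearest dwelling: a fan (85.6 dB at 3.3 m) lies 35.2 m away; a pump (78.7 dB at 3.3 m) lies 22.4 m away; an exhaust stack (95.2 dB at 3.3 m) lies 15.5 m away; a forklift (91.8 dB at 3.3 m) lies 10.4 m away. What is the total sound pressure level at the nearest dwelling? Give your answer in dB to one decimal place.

Propagate each source to the receiver with L = L_ref − 20·log₁₀(r/r_ref), then add intensities.
fan: 85.6 − 20·log₁₀(35.2/3.3) = 85.6 − 20.56 = 65.04 dB.
pump: 78.7 − 20·log₁₀(22.4/3.3) = 78.7 − 16.63 = 62.07 dB.
exhaust stack: 95.2 − 20·log₁₀(15.5/3.3) = 95.2 − 13.44 = 81.76 dB.
forklift: 91.8 − 20·log₁₀(10.4/3.3) = 91.8 − 9.97 = 81.83 dB.
Σ 10^(L/10) = 3.073e+08 → L_total = 10·log₁₀(3.073e+08) = 84.88 dB.

84.9 dB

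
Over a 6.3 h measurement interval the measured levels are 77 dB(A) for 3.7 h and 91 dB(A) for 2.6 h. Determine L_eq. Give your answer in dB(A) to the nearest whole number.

The energy average is taken in the linear domain: L_eq = 10·log₁₀[(Σ tᵢ·10^(Lᵢ/10))/T], T = 6.3 h.
Σ tᵢ·10^(Lᵢ/10) = 3.7·10^(77/10) + 2.6·10^(91/10) = 3.459e+09.
L_eq = 10·log₁₀(3.459e+09/6.3) = 87.40 dB(A).

87 dB(A)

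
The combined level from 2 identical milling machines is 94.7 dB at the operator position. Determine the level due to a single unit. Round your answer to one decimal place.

2 equal contributions raise the level by 10·log₁₀ 2 = 3.010 dB, so each unit alone gives 94.7 − 3.010.

91.7 dB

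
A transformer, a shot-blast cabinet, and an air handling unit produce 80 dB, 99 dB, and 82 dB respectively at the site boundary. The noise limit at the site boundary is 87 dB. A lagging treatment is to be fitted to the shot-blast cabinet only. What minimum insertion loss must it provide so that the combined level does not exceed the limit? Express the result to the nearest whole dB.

15 dB

Fixed contribution from the other sources: Σ 10^(L/10) = 10^(80/10) + 10^(82/10) = 2.585e+08 (84.12 dB).
To meet 87 dB overall, the treated shot-blast cabinet may contribute at most 10^(87/10) − 2.585e+08 = 2.427e+08, i.e. 83.85 dB.
So the shot-blast cabinet must be reduced from 99 to 83.85 dB: IL = 15.15 dB.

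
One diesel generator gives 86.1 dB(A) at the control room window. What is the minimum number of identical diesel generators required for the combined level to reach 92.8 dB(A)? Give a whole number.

5

N identical sources give L₁ + 10·log₁₀ N, so require 10·log₁₀ N ≥ 92.8 − 86.1 = 6.7 dB.
N ≥ 10^(6.7/10) = 4.677, so N = 5.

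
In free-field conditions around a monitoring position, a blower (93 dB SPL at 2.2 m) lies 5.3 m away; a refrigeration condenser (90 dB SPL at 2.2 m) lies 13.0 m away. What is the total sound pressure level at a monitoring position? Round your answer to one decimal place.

Apply inverse-square spreading to bring every level to the receiver, then sum 10^(L/10).
blower: 93 − 20·log₁₀(5.3/2.2) = 93 − 7.64 = 85.36 dB SPL.
refrigeration condenser: 90 − 20·log₁₀(13.0/2.2) = 90 − 15.43 = 74.57 dB SPL.
Σ 10^(L/10) = 3.724e+08 → L_total = 10·log₁₀(3.724e+08) = 85.71 dB SPL.

85.7 dB SPL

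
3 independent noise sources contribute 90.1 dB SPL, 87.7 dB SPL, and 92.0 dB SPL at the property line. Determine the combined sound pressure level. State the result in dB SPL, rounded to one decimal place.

Incoherent sources combine by intensity addition: L_total = 10·log₁₀(Σ 10^(L_i/10)).
Σ 10^(L/10) = 10^(90.1/10) + 10^(87.7/10) + 10^(92.0/10) = 3.197e+09.
L_total = 10·log₁₀(3.197e+09) = 95.05 dB SPL.

95.0 dB SPL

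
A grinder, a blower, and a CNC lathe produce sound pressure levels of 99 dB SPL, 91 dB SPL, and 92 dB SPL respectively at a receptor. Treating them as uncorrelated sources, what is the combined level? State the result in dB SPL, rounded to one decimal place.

100.3 dB SPL

For uncorrelated sources the intensities add, so convert each level to linear form, sum, and take 10·log₁₀ of the total.
Σ 10^(L/10) = 10^(99/10) + 10^(91/10) + 10^(92/10) = 1.079e+10.
L_total = 10·log₁₀(1.079e+10) = 100.33 dB SPL.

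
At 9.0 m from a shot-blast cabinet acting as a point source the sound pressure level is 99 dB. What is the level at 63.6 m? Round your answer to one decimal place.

82.0 dB

Point-source attenuation: ΔL = 20·log₁₀(r₂/r₁) = 20·log₁₀(63.6/9.0) = 16.984 dB.
L₂ = 99 − 20·log₁₀(63.6/9.0) = 99 − 16.984 = 82.02 dB.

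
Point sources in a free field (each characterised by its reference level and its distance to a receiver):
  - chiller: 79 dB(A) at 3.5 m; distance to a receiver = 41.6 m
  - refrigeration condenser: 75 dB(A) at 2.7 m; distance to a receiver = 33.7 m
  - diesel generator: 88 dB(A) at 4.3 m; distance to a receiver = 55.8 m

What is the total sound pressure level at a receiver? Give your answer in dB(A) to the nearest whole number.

Apply inverse-square spreading to bring every level to the receiver, then sum 10^(L/10).
chiller: 79 − 20·log₁₀(41.6/3.5) = 79 − 21.50 = 57.50 dB(A).
refrigeration condenser: 75 − 20·log₁₀(33.7/2.7) = 75 − 21.93 = 53.07 dB(A).
diesel generator: 88 − 20·log₁₀(55.8/4.3) = 88 − 22.26 = 65.74 dB(A).
Σ 10^(L/10) = 4.512e+06 → L_total = 10·log₁₀(4.512e+06) = 66.54 dB(A).

67 dB(A)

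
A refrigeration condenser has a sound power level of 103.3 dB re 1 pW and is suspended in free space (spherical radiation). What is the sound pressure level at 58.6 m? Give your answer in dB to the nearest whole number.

57 dB

The power spreads over a sphere of area 4π·r², so L_p = L_w − 10·log₁₀(4π·r²).
4π·r² = 4.315e+04 m², 10·log₁₀ of that is 46.350 dB.
L_p = 103.3 − 46.350 = 56.95 dB.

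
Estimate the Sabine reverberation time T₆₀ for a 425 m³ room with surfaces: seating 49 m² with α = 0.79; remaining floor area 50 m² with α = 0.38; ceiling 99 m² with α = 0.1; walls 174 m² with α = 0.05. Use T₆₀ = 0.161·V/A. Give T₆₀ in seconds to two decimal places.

0.90 s

A = Σ Sᵢαᵢ = 49·0.79 + 50·0.38 + 99·0.1 + 174·0.05 = 76.31 m².
T₆₀ = 0.161 × 425 / 76.31 = 0.897 s.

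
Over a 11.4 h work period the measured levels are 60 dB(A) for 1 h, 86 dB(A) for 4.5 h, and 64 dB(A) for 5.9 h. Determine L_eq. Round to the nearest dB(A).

Weight each interval's intensity by its duration and average over T = 11.4 h:
Σ tᵢ·10^(Lᵢ/10) = 1·10^(60/10) + 4.5·10^(86/10) + 5.9·10^(64/10) = 1.807e+09.
L_eq = 10·log₁₀(1.807e+09/11.4) = 82.00 dB(A).

82 dB(A)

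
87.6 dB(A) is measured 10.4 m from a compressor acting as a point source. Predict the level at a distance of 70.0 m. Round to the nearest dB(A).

Spherical spreading from a point source gives a 20·log₁₀(r₂/r₁) drop.
L₂ = 87.6 − 20·log₁₀(70.0/10.4) = 87.6 − 16.561 = 71.04 dB(A).

71 dB(A)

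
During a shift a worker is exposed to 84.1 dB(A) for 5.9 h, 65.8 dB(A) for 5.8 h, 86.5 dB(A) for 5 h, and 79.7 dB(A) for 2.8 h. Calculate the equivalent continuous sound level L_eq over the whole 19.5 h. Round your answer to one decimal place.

L_eq = 10·log₁₀[(1/T)·Σ tᵢ·10^(Lᵢ/10)] with T = 19.5 h.
Σ tᵢ·10^(Lᵢ/10) = 5.9·10^(84.1/10) + 5.8·10^(65.8/10) + 5·10^(86.5/10) + 2.8·10^(79.7/10) = 4.033e+09.
L_eq = 10·log₁₀(4.033e+09/19.5) = 83.16 dB(A).

83.2 dB(A)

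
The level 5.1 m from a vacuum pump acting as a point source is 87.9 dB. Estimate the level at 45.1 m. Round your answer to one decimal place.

69.0 dB

For a point source, L₂ = L₁ − 20·log₁₀(r₂/r₁).
L₂ = 87.9 − 20·log₁₀(45.1/5.1) = 87.9 − 18.932 = 68.97 dB.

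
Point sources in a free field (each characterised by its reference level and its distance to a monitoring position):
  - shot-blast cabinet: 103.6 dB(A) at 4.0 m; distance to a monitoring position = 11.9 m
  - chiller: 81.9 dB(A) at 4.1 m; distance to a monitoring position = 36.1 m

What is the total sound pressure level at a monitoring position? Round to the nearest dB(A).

94 dB(A)

Apply inverse-square spreading to bring every level to the receiver, then sum 10^(L/10).
shot-blast cabinet: 103.6 − 20·log₁₀(11.9/4.0) = 103.6 − 9.47 = 94.13 dB(A).
chiller: 81.9 − 20·log₁₀(36.1/4.1) = 81.9 − 18.89 = 63.01 dB(A).
Σ 10^(L/10) = 2.590e+09 → L_total = 10·log₁₀(2.590e+09) = 94.13 dB(A).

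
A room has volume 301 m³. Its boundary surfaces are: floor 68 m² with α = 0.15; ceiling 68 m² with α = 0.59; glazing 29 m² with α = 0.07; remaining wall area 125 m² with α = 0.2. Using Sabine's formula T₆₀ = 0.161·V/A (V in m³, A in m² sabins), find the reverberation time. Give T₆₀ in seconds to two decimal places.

0.63 s

A = Σ Sᵢαᵢ = 68·0.15 + 68·0.59 + 29·0.07 + 125·0.2 = 77.35 m².
T₆₀ = 0.161 × 301 / 77.35 = 0.627 s.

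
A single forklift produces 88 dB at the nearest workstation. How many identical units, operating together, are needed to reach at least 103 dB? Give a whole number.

32

The shortfall is 103 − 88 = 15.0 dB, and N units add 10·log₁₀ N, so need 10·log₁₀ N ≥ 15.0.
N ≥ 10^(15.0/10) = 31.623, so N = 32.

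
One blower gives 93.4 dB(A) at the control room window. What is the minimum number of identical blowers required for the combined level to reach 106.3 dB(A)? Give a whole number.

20

Need L₁ + 10·log₁₀ N ≥ 106.3, i.e. log₁₀ N ≥ 1.29.
N ≥ 10^(12.9/10) = 19.498, so N = 20.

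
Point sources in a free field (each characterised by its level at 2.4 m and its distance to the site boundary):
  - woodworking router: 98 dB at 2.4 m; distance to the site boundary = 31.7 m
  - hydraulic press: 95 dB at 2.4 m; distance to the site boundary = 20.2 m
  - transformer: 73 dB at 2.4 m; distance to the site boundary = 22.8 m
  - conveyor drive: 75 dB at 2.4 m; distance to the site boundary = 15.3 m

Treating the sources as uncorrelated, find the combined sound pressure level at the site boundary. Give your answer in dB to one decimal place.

Propagate each source to the receiver with L = L_ref − 20·log₁₀(r/r_ref), then add intensities.
woodworking router: 98 − 20·log₁₀(31.7/2.4) = 98 − 22.42 = 75.58 dB.
hydraulic press: 95 − 20·log₁₀(20.2/2.4) = 95 − 18.50 = 76.50 dB.
transformer: 73 − 20·log₁₀(22.8/2.4) = 73 − 19.55 = 53.45 dB.
conveyor drive: 75 − 20·log₁₀(15.3/2.4) = 75 − 16.09 = 58.91 dB.
Σ 10^(L/10) = 8.181e+07 → L_total = 10·log₁₀(8.181e+07) = 79.13 dB.

79.1 dB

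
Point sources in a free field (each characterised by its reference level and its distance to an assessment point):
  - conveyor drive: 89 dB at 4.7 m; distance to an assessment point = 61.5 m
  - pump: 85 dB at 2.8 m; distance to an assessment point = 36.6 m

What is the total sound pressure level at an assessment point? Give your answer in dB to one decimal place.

68.1 dB

Apply inverse-square spreading to bring every level to the receiver, then sum 10^(L/10).
conveyor drive: 89 − 20·log₁₀(61.5/4.7) = 89 − 22.34 = 66.66 dB.
pump: 85 − 20·log₁₀(36.6/2.8) = 85 − 22.33 = 62.67 dB.
Σ 10^(L/10) = 6.490e+06 → L_total = 10·log₁₀(6.490e+06) = 68.12 dB.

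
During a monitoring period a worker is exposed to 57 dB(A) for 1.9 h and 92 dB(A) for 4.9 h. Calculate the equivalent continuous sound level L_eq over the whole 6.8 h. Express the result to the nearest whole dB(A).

The energy average is taken in the linear domain: L_eq = 10·log₁₀[(Σ tᵢ·10^(Lᵢ/10))/T], T = 6.8 h.
Σ tᵢ·10^(Lᵢ/10) = 1.9·10^(57/10) + 4.9·10^(92/10) = 7.767e+09.
L_eq = 10·log₁₀(7.767e+09/6.8) = 90.58 dB(A).

91 dB(A)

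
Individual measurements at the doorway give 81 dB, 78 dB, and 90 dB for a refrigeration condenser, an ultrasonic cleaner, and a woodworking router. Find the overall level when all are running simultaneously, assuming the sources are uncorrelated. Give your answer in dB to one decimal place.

For uncorrelated sources the intensities add, so convert each level to linear form, sum, and take 10·log₁₀ of the total.
Σ 10^(L/10) = 10^(81/10) + 10^(78/10) + 10^(90/10) = 1.189e+09.
L_total = 10·log₁₀(1.189e+09) = 90.75 dB.

90.8 dB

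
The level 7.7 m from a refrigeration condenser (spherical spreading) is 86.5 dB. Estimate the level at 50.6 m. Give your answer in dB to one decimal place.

70.1 dB

Point-source attenuation: ΔL = 20·log₁₀(r₂/r₁) = 20·log₁₀(50.6/7.7) = 16.353 dB.
L₂ = 86.5 − 20·log₁₀(50.6/7.7) = 86.5 − 16.353 = 70.15 dB.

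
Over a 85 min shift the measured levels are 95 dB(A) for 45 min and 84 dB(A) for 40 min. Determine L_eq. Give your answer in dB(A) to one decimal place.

92.5 dB(A)

The energy average is taken in the linear domain: L_eq = 10·log₁₀[(Σ tᵢ·10^(Lᵢ/10))/T], T = 85 min.
Σ tᵢ·10^(Lᵢ/10) = 45·10^(95/10) + 40·10^(84/10) = 1.524e+11.
L_eq = 10·log₁₀(1.524e+11/85) = 92.53 dB(A).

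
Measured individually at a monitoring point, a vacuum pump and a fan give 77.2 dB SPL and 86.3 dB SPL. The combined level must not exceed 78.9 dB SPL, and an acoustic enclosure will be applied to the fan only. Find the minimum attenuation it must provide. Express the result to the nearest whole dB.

12 dB

Everything except the fan sums to 10^(77.2/10) = 5.248e+07 in linear terms, 77.20 dB SPL.
The limit corresponds to 10^(78.9/10) = 7.762e+07; subtracting the fixed part leaves 2.514e+07 for the fan, i.e. 74.00 dB SPL.
Required insertion loss = 86.3 − 74.00 = 12.30 dB.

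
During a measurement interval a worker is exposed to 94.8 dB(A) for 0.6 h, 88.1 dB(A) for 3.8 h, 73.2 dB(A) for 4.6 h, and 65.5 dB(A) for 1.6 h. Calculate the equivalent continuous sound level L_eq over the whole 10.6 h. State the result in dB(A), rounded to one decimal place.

The energy average is taken in the linear domain: L_eq = 10·log₁₀[(Σ tᵢ·10^(Lᵢ/10))/T], T = 10.6 h.
Σ tᵢ·10^(Lᵢ/10) = 0.6·10^(94.8/10) + 3.8·10^(88.1/10) + 4.6·10^(73.2/10) + 1.6·10^(65.5/10) = 4.367e+09.
L_eq = 10·log₁₀(4.367e+09/10.6) = 86.15 dB(A).

86.1 dB(A)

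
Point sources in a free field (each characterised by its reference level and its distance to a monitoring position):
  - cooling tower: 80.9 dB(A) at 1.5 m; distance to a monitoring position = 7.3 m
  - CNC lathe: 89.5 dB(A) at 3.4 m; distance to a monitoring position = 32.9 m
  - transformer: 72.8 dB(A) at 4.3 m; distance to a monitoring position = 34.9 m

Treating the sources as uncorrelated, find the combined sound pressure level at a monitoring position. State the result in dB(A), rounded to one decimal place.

71.8 dB(A)

First find each source's level at the receiver (point-source: −20·log₁₀(r/r_ref)), then combine on an intensity basis.
cooling tower: 80.9 − 20·log₁₀(7.3/1.5) = 80.9 − 13.74 = 67.16 dB(A).
CNC lathe: 89.5 − 20·log₁₀(32.9/3.4) = 89.5 − 19.71 = 69.79 dB(A).
transformer: 72.8 − 20·log₁₀(34.9/4.3) = 72.8 − 18.19 = 54.61 dB(A).
Σ 10^(L/10) = 1.500e+07 → L_total = 10·log₁₀(1.500e+07) = 71.76 dB(A).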